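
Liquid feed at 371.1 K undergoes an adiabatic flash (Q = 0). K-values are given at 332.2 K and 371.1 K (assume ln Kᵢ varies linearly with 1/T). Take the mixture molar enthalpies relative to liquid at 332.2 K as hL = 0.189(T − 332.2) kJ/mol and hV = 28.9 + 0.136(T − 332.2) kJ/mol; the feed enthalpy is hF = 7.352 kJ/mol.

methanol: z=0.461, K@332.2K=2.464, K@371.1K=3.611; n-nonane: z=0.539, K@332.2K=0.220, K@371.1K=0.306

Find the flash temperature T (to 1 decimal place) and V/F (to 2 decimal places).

T = 334.4 K, V/F = 0.24

Adiabatic flash: solve Rachford–Rice at each trial T, then check hF = ψ·hV(T) + (1−ψ)·hL(T).
  T = 332.2 K: K = (2.464, 0.220), RR gives ψ = 0.223, H_out = 6.441 kJ/mol
  T = 371.1 K: K = (3.611, 0.306), RR gives ψ = 0.458, H_out = 19.640 kJ/mol
  T = 351.6 K: K = (3.013, 0.262), RR gives ψ = 0.357, H_out = 13.608 kJ/mol
  T = 341.9 K: K = (2.733, 0.241), RR gives ψ = 0.296, H_out = 10.233 kJ/mol
  T = 337.0 K: K = (2.595, 0.230), RR gives ψ = 0.261, H_out = 8.381 kJ/mol
  T = 334.6 K: K = (2.529, 0.225), RR gives ψ = 0.242, H_out = 7.428 kJ/mol
Linear interpolation between T = 332.2 (H_out = 6.441) and T = 334.6 (H_out = 7.428) on hF = 7.352 gives T ≈ 334.4 K, at which ψ = 0.24.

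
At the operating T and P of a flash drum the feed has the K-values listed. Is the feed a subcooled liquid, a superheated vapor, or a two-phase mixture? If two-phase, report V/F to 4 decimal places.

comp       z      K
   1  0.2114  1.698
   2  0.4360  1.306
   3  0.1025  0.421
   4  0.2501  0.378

two-phase, V/F = 0.2362

ΣzᵢKᵢ = 1.0661; Σzᵢ/Kᵢ = 1.3635.
Both exceed 1, so a two-phase solution exists.
Rachford–Rice: g(ψ) = Σ zᵢ(Kᵢ−1)/(1+ψ(Kᵢ−1)) = 0.
Newton–Raphson from ψ = 0.5:
  ψ = 0.5000: g = -0.08421, g' = -0.3592 → ψ = 0.2656
  ψ = 0.2656: g = -0.00860, g' = -0.2950 → ψ = 0.2364
  ψ = 0.2364: g = -0.00007, g' = -0.2905 → ψ = 0.2362
Converged at ψ = 0.2362.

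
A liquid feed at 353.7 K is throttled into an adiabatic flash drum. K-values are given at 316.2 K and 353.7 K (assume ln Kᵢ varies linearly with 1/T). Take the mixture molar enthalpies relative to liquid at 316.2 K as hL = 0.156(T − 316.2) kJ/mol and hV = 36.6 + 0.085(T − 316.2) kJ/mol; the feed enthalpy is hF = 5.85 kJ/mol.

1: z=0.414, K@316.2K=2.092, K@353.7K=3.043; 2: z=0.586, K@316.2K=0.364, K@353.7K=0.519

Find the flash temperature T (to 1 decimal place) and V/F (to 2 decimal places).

Adiabatic flash: solve Rachford–Rice at each trial T, then check hF = ψ·hV(T) + (1−ψ)·hL(T).
  T = 316.2 K: K = (2.092, 0.364), RR gives ψ = 0.114, H_out = 4.184 kJ/mol
  T = 353.7 K: K = (3.043, 0.519), RR gives ψ = 0.574, H_out = 25.326 kJ/mol
  T = 334.9 K: K = (2.548, 0.439), RR gives ψ = 0.359, H_out = 15.588 kJ/mol
  T = 325.5 K: K = (2.314, 0.401), RR gives ψ = 0.245, H_out = 10.246 kJ/mol
  T = 320.9 K: K = (2.203, 0.382), RR gives ψ = 0.183, H_out = 7.375 kJ/mol
  T = 318.5 K: K = (2.146, 0.373), RR gives ψ = 0.149, H_out = 5.783 kJ/mol
Linear interpolation between T = 318.5 (H_out = 5.783) and T = 320.9 (H_out = 7.375) on hF = 5.85 gives T ≈ 318.6 K, at which ψ = 0.15.

T = 318.6 K, V/F = 0.15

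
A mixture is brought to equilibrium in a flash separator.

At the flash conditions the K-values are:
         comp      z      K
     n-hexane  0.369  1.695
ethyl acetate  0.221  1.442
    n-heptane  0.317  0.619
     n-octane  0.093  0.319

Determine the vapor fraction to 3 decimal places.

ψ = 0.583

Rachford–Rice: g(ψ) = Σ zᵢ(Kᵢ−1)/(1+ψ(Kᵢ−1)) = 0.
Check two-phase: ΣzᵢKᵢ = 1.170 > 1 and Σzᵢ/Kᵢ = 1.175 > 1, so g(0) = 0.170 > 0 and g(1) = -0.175 < 0.
Iterate (Newton) starting at ψ = 0.5:
  ψ = 0.500: g = 0.0251, g' = -0.297 → ψ = 0.585
  ψ = 0.585: g = -0.0006, g' = -0.313 → ψ = 0.583
Converged at ψ = 0.583.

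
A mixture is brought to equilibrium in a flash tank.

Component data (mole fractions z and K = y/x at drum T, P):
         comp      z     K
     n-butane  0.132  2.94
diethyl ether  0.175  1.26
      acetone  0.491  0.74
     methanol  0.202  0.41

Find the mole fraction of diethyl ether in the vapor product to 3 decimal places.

y_diethyl ether = 0.215

Let ψ = V/F and solve Σ zᵢ(Kᵢ−1)/(1+ψ(Kᵢ−1)) = 0.
g(0) = ΣzᵢKᵢ − 1 = 0.055 and g(1) = 1 − Σzᵢ/Kᵢ = -0.340, so a root lies in (0, 1).
Newton–Raphson from ψ = 0.47:
  ψ = 0.470: g = -0.1358, g' = -0.323 → ψ = 0.049
  ψ = 0.049: g = 0.0265, g' = -0.534 → ψ = 0.099
  ψ = 0.099: g = 0.0015, g' = -0.475 → ψ = 0.102
Converged at ψ = 0.102.
Compositions from xᵢ = zᵢ/(1+ψ(Kᵢ−1)), yᵢ = Kᵢxᵢ:
  n-butane: x = 0.110, y = 0.324
  diethyl ether: x = 0.170, y = 0.215
  acetone: x = 0.504, y = 0.373
  methanol: x = 0.215, y = 0.088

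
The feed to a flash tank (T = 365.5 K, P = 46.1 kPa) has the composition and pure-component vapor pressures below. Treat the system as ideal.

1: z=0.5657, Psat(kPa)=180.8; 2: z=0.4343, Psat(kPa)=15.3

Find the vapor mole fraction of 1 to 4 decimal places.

y_1 = 0.7299

Raoult's law: Kᵢ = Pᵢˢᵃᵗ/P = Pᵢˢᵃᵗ/46.1.
  K_1 = 180.8/46.1 = 3.921909, K_2 = 15.3/46.1 = 0.331887
Let β = V/F and solve Σ zᵢ(Kᵢ−1)/(1+β(Kᵢ−1)) = 0.
Feasibility: ΣzᵢKᵢ = 2.3628, Σzᵢ/Kᵢ = 1.4528 — both > 1, two phases present.
Binary case is linear: z₁(K₁−1)(1+β(K₂−1)) + z₂(K₂−1)(1+β(K₁−1)) = 0
⇒ β = [z₁(K₁−1)+z₂(K₂−1)] / [−(K₁−1)(K₂−1)] = 1.36276/1.95216 = 0.6981
Compositions from xᵢ = zᵢ/(1+β(Kᵢ−1)), yᵢ = Kᵢxᵢ:
  1: x = 0.1861, y = 0.7299
  2: x = 0.8139, y = 0.2701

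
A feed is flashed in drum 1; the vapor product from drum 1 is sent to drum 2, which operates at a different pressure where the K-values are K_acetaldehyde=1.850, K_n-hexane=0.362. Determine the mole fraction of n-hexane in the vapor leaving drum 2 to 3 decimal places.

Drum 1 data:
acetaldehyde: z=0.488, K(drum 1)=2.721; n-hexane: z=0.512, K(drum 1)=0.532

Drum 1:
Material balance + equilibrium reduce to Σ zᵢ(Kᵢ−1)/(1+ψ₁(Kᵢ−1)) = 0.
g(0) = ΣzᵢKᵢ − 1 = 0.600 and g(1) = 1 − Σzᵢ/Kᵢ = -0.142, so a root lies in (0, 1).
Binary case is linear: z₁(K₁−1)(1+ψ₁(K₂−1)) + z₂(K₂−1)(1+ψ₁(K₁−1)) = 0
⇒ ψ₁ = [z₁(K₁−1)+z₂(K₂−1)] / [−(K₁−1)(K₂−1)] = 0.6002/0.8054 = 0.745
Drum-1 compositions:
  acetaldehyde: x = 0.214, y = 0.582
  n-hexane: x = 0.786, y = 0.418
Drum-2 feed = drum-1 vapor: z₂ = (0.5817, 0.4183).
Drum 2:
Binary case is linear: z₁(K₁−1)(1+ψ₂(K₂−1)) + z₂(K₂−1)(1+ψ₂(K₁−1)) = 0
⇒ ψ₂ = [z₁(K₁−1)+z₂(K₂−1)] / [−(K₁−1)(K₂−1)] = 0.2276/0.5423 = 0.420
  acetaldehyde: x = 0.429, y = 0.793
  n-hexane: x = 0.571, y = 0.207

y_n-hexane (drum 2) = 0.207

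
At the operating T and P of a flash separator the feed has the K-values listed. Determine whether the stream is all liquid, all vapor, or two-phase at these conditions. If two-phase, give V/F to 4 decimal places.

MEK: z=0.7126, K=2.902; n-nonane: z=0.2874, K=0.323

ΣzᵢKᵢ = 2.1608; Σzᵢ/Kᵢ = 1.1353.
Both exceed 1, so a two-phase solution exists.
Let ψ = V/F and solve Σ zᵢ(Kᵢ−1)/(1+ψ(Kᵢ−1)) = 0.
Iterate (Newton) starting at ψ = 0.32:
  ψ = 0.3200: g = 0.59417, g' = -1.2109 → ψ = 0.8107
  ψ = 0.8107: g = 0.10192, g' = -1.0461 → ψ = 0.9081
  ψ = 0.9081: g = -0.00816, g' = -1.2344 → ψ = 0.9015
Converged at ψ = 0.9015.

two-phase, V/F = 0.9015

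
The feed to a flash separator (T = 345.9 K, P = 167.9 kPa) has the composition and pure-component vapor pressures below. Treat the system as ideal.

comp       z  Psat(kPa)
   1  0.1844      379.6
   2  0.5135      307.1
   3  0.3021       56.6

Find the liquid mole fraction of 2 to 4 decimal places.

x_2 = 0.3203

Raoult's law: Kᵢ = Pᵢˢᵃᵗ/P = Pᵢˢᵃᵗ/167.9.
  K_1 = 379.6/167.9 = 2.260870, K_2 = 307.1/167.9 = 1.829065, K_3 = 56.6/167.9 = 0.337105
Rachford–Rice: g(β) = Σ zᵢ(Kᵢ−1)/(1+β(Kᵢ−1)) = 0.
Check two-phase: ΣzᵢKᵢ = 1.4580 > 1 and Σzᵢ/Kᵢ = 1.2585 > 1, so g(0) = 0.4580 > 0 and g(1) = -0.2585 < 0.
Iterate (Newton) starting at β = 0.34:
  β = 0.3400: g = 0.23632, g' = -0.5797 → β = 0.7477
  β = 0.7477: g = -0.01457, g' = -0.7340 → β = 0.7278
  β = 0.7278: g = -0.00022, g' = -0.7127 → β = 0.7275
Converged at β = 0.7275.
Compositions from xᵢ = zᵢ/(1+β(Kᵢ−1)), yᵢ = Kᵢxᵢ:
  1: x = 0.0962, y = 0.2174
  2: x = 0.3203, y = 0.5859
  3: x = 0.5835, y = 0.1967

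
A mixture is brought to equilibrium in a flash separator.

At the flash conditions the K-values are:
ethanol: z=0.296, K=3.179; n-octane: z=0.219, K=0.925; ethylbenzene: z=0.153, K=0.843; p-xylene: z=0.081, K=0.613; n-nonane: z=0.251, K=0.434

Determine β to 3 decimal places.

Rachford–Rice: g(β) = Σ zᵢ(Kᵢ−1)/(1+β(Kᵢ−1)) = 0.
g(0) = ΣzᵢKᵢ − 1 = 0.431 and g(1) = 1 − Σzᵢ/Kᵢ = -0.222, so a root lies in (0, 1).
Newton–Raphson from β = 0.35:
  β = 0.350: g = 0.1102, g' = -0.599 → β = 0.534
  β = 0.534: g = 0.0117, g' = -0.491 → β = 0.558
Converged at β = 0.558.

β = 0.558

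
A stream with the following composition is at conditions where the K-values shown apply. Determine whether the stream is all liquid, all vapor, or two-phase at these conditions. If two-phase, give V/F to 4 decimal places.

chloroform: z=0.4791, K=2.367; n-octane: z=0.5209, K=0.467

ΣzᵢKᵢ = 1.3773; Σzᵢ/Kᵢ = 1.3178.
Both exceed 1, so a two-phase solution exists.
Let ψ = V/F and solve Σ zᵢ(Kᵢ−1)/(1+ψ(Kᵢ−1)) = 0.
Binary case is linear: z₁(K₁−1)(1+ψ(K₂−1)) + z₂(K₂−1)(1+ψ(K₁−1)) = 0
⇒ ψ = [z₁(K₁−1)+z₂(K₂−1)] / [−(K₁−1)(K₂−1)] = 0.37729/0.72861 = 0.5178

two-phase, V/F = 0.5178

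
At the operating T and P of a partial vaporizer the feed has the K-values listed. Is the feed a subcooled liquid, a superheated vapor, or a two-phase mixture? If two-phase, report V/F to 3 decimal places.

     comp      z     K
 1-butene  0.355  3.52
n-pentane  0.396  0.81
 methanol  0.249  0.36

ΣzᵢKᵢ = 1.660; Σzᵢ/Kᵢ = 1.281.
Both exceed 1, so a two-phase solution exists.
Material balance + equilibrium reduce to Σ zᵢ(Kᵢ−1)/(1+ψ(Kᵢ−1)) = 0.
Newton iteration, ψ⁰ = 0.41:
  ψ = 0.410: g = 0.1423, g' = -0.750 → ψ = 0.600
  ψ = 0.600: g = 0.0126, g' = -0.644 → ψ = 0.619
Converged at ψ = 0.619.

two-phase, V/F = 0.619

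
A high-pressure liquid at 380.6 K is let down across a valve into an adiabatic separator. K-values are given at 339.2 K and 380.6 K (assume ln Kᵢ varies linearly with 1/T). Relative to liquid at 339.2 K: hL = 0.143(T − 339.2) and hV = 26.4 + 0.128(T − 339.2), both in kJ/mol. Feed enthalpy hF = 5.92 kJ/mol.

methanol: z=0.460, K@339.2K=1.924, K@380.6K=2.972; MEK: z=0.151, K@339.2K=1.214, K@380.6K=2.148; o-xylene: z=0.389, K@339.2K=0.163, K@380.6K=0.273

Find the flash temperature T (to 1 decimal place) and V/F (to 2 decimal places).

Adiabatic flash: solve Rachford–Rice at each trial T, then check hF = ψ·hV(T) + (1−ψ)·hL(T).
  T = 339.2 K: K = (1.924, 1.214, 0.163), RR gives ψ = 0.198, H_out = 5.229 kJ/mol
  T = 380.6 K: K = (2.972, 2.148, 0.273), RR gives ψ = 0.615, H_out = 21.776 kJ/mol
  T = 359.9 K: K = (2.421, 1.642, 0.214), RR gives ψ = 0.451, H_out = 14.726 kJ/mol
  T = 349.5 K: K = (2.165, 1.417, 0.187), RR gives ψ = 0.343, H_out = 10.464 kJ/mol
  T = 344.4 K: K = (2.044, 1.314, 0.175), RR gives ψ = 0.277, H_out = 8.039 kJ/mol
  T = 341.8 K: K = (1.983, 1.263, 0.169), RR gives ψ = 0.239, H_out = 6.684 kJ/mol
  T = 340.5 K: K = (1.954, 1.239, 0.166), RR gives ψ = 0.219, H_out = 5.970 kJ/mol
Linear interpolation between T = 339.2 (H_out = 5.229) and T = 340.5 (H_out = 5.970) on hF = 5.92 gives T ≈ 340.4 K, at which ψ = 0.22.

T = 340.4 K, V/F = 0.22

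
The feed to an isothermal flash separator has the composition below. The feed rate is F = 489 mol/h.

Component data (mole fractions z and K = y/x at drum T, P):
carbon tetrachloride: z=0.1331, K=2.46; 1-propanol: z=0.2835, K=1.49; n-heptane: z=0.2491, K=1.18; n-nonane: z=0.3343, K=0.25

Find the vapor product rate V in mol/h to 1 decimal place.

Material balance + equilibrium reduce to Σ zᵢ(Kᵢ−1)/(1+ψ(Kᵢ−1)) = 0.
Check two-phase: ΣzᵢKᵢ = 1.1274 > 1 and Σzᵢ/Kᵢ = 1.7927 > 1, so g(0) = 0.1274 > 0 and g(1) = -0.7927 < 0.
Iterate (Newton) starting at ψ = 0.5:
  ψ = 0.5000: g = -0.13612, g' = -0.6269 → ψ = 0.2829
  ψ = 0.2829: g = -0.01604, g' = -0.5049 → ψ = 0.2511
  ψ = 0.2511: g = -0.00010, g' = -0.4987 → ψ = 0.2509
Converged at ψ = 0.2509.
Then V = ψ·F = 0.2509·489 = 122.7 mol/h and L = F − V = 366.3 mol/h.

V = 122.7 mol/h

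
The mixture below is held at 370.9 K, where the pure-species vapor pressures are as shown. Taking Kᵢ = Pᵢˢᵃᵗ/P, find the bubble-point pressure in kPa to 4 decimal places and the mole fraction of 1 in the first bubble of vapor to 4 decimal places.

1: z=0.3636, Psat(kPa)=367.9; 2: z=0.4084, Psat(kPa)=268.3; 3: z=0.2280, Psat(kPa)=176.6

Pbub = 283.6070 kPa, y_1 = 0.4717

At the bubble point ψ → 0, so ΣzᵢKᵢ = 1 with Kᵢ = Pᵢˢᵃᵗ/P ⇒ P = ΣzᵢPᵢˢᵃᵗ.
P = 0.3636·367.9 + 0.4084·268.3 + 0.2280·176.6 = 283.6070 kPa
yᵢ = zᵢPᵢˢᵃᵗ/P ⇒ y_1 = 0.3636·367.9/283.6070 = 0.4717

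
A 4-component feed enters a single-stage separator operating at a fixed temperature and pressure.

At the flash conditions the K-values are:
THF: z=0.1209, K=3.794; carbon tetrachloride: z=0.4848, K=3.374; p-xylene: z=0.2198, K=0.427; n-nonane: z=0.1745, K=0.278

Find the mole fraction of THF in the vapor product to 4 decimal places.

Rachford–Rice: g(V/F) = Σ zᵢ(Kᵢ−1)/(1+V/F(Kᵢ−1)) = 0.
g(0) = ΣzᵢKᵢ − 1 = 1.2368 and g(1) = 1 − Σzᵢ/Kᵢ = -0.3180, so a root lies in (0, 1).
Iterate (Newton) starting at V/F = 0.5:
  V/F = 0.5000: g = 0.29349, g' = -1.1000 → V/F = 0.7668
  V/F = 0.7668: g = 0.00866, g' = -1.1252 → V/F = 0.7745
Converged at V/F = 0.7745.
Compositions from xᵢ = zᵢ/(1+V/F(Kᵢ−1)), yᵢ = Kᵢxᵢ:
  THF: x = 0.0382, y = 0.1450
  carbon tetrachloride: x = 0.1708, y = 0.5762
  p-xylene: x = 0.3952, y = 0.1687
  n-nonane: x = 0.3958, y = 0.1100

y_THF = 0.1450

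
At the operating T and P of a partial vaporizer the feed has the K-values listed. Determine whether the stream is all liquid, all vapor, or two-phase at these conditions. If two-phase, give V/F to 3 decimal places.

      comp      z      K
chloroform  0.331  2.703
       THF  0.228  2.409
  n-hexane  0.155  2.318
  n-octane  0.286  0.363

two-phase, V/F = 0.932

ΣzᵢKᵢ = 1.907; Σzᵢ/Kᵢ = 1.072.
Both exceed 1, so a two-phase solution exists.
Newton iteration, ψ⁰ = 0.5:
  ψ = 0.500: g = 0.3487, g' = -0.784 → ψ = 0.945
  ψ = 0.945: g = -0.0130, g' = -1.010 → ψ = 0.932
Converged at ψ = 0.932.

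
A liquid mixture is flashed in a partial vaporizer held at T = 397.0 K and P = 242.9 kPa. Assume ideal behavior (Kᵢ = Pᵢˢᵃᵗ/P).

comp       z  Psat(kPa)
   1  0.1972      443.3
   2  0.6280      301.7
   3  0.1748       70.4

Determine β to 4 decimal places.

β = 0.6669

Raoult's law: Kᵢ = Pᵢˢᵃᵗ/P = Pᵢˢᵃᵗ/242.9.
  K_1 = 443.3/242.9 = 1.825031, K_2 = 301.7/242.9 = 1.242075, K_3 = 70.4/242.9 = 0.289831
Let β = V/F and solve Σ zᵢ(Kᵢ−1)/(1+β(Kᵢ−1)) = 0.
Feasibility: ΣzᵢKᵢ = 1.1906, Σzᵢ/Kᵢ = 1.2168 — both > 1, two phases present.
Iterate (Newton) starting at β = 0.5:
  β = 0.5000: g = 0.05830, g' = -0.3085 → β = 0.6890
  β = 0.6890: g = -0.00905, g' = -0.4196 → β = 0.6674
  β = 0.6674: g = -0.00020, g' = -0.4017 → β = 0.6669
Converged at β = 0.6669.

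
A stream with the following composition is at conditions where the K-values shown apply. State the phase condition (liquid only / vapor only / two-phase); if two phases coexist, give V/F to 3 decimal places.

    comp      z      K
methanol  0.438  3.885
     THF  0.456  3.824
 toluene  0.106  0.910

ΣzᵢKᵢ = 3.542; Σzᵢ/Kᵢ = 0.348.
Since Σzᵢ/Kᵢ < 1 the mixture is above its dew point — single vapor phase.

vapor only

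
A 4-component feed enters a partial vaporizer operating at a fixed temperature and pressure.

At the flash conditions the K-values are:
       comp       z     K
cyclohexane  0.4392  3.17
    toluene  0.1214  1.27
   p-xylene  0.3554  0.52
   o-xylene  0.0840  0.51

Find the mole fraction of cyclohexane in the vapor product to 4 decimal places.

Iterate (Newton) starting at ψ = 0.54:
  ψ = 0.5400: g = 0.18119, g' = -0.6317 → ψ = 0.8268
  ψ = 0.8268: g = 0.01584, g' = -0.5529 → ψ = 0.8555
  ψ = 0.8555: g = -0.00002, g' = -0.5548 → ψ = 0.8554
Converged at ψ = 0.8554.
Compositions from xᵢ = zᵢ/(1+ψ(Kᵢ−1)), yᵢ = Kᵢxᵢ:
  cyclohexane: x = 0.1538, y = 0.4874
  toluene: x = 0.0986, y = 0.1252
  p-xylene: x = 0.6030, y = 0.3136
  o-xylene: x = 0.1446, y = 0.0738

y_cyclohexane = 0.4874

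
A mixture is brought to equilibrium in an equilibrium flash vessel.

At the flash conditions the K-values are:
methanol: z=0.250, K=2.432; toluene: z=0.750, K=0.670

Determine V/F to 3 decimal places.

Material balance + equilibrium reduce to Σ zᵢ(Kᵢ−1)/(1+V/F(Kᵢ−1)) = 0.
Check two-phase: ΣzᵢKᵢ = 1.111 > 1 and Σzᵢ/Kᵢ = 1.222 > 1, so g(0) = 0.111 > 0 and g(1) = -0.222 < 0.
Newton–Raphson from V/F = 0.56:
  V/F = 0.560: g = -0.1049, g' = -0.281 → V/F = 0.186
  V/F = 0.186: g = 0.0189, g' = -0.412 → V/F = 0.232
  V/F = 0.232: g = 0.0007, g' = -0.385 → V/F = 0.234
Converged at V/F = 0.234.

V/F = 0.234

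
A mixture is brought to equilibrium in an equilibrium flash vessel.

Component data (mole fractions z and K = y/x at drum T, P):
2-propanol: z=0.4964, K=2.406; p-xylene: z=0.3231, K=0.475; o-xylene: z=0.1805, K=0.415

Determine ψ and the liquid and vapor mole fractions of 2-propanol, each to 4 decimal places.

Let ψ = V/F and solve Σ zᵢ(Kᵢ−1)/(1+ψ(Kᵢ−1)) = 0.
Check two-phase: ΣzᵢKᵢ = 1.4227 > 1 and Σzᵢ/Kᵢ = 1.3215 > 1, so g(0) = 0.4227 > 0 and g(1) = -0.3215 < 0.
Newton–Raphson from ψ = 0.33:
  ψ = 0.3300: g = 0.14071, g' = -0.6830 → ψ = 0.5360
  ψ = 0.5360: g = 0.00811, g' = -0.6227 → ψ = 0.5490
Converged at ψ = 0.5490.
Compositions from xᵢ = zᵢ/(1+ψ(Kᵢ−1)), yᵢ = Kᵢxᵢ:
  2-propanol: x = 0.2801, y = 0.6740
  p-xylene: x = 0.4540, y = 0.2156
  o-xylene: x = 0.2659, y = 0.1104

ψ = 0.5490, x_2-propanol = 0.2801, y_2-propanol = 0.6740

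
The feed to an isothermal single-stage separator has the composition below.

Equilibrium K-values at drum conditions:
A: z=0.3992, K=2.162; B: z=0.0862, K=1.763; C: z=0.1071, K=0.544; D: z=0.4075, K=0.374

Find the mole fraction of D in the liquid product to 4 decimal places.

Newton iteration, ψ⁰ = 0.5:
  ψ = 0.5000: g = -0.09357, g' = -0.6177 → ψ = 0.3485
  ψ = 0.3485: g = -0.00223, g' = -0.5971 → ψ = 0.3448
Converged at ψ = 0.3448.
Compositions from xᵢ = zᵢ/(1+ψ(Kᵢ−1)), yᵢ = Kᵢxᵢ:
  A: x = 0.2850, y = 0.6162
  B: x = 0.0682, y = 0.1203
  C: x = 0.1271, y = 0.0691
  D: x = 0.5197, y = 0.1944

x_D = 0.5197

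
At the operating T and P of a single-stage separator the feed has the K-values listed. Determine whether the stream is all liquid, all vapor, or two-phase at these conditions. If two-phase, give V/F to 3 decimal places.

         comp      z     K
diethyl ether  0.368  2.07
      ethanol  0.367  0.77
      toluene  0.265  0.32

ΣzᵢKᵢ = 1.129; Σzᵢ/Kᵢ = 1.483.
Both exceed 1, so a two-phase solution exists.
Material balance + equilibrium reduce to Σ zᵢ(Kᵢ−1)/(1+ψ(Kᵢ−1)) = 0.
Iterate (Newton) starting at ψ = 0.5:
  ψ = 0.500: g = -0.1119, g' = -0.485 → ψ = 0.269
  ψ = 0.269: g = -0.0049, g' = -0.460 → ψ = 0.259
Converged at ψ = 0.259.

two-phase, V/F = 0.259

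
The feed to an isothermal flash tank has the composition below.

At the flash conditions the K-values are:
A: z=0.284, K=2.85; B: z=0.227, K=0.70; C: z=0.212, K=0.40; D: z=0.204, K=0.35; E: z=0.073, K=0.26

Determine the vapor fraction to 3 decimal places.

Material balance + equilibrium reduce to Σ zᵢ(Kᵢ−1)/(1+ψ(Kᵢ−1)) = 0.
g(0) = ΣzᵢKᵢ − 1 = 0.143 and g(1) = 1 − Σzᵢ/Kᵢ = -0.818, so a root lies in (0, 1).
Iterate (Newton) starting at ψ = 0.5:
  ψ = 0.500: g = -0.2711, g' = -0.736 → ψ = 0.132
  ψ = 0.132: g = 0.0085, g' = -0.893 → ψ = 0.141
Converged at ψ = 0.141.

ψ = 0.141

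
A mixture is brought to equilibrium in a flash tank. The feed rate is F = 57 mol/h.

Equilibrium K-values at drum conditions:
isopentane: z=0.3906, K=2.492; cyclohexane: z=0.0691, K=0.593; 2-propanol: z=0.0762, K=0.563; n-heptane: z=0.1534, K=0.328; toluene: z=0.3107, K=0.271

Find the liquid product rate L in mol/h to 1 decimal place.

Rachford–Rice: g(ψ) = Σ zᵢ(Kᵢ−1)/(1+ψ(Kᵢ−1)) = 0.
Check two-phase: ΣzᵢKᵢ = 1.1918 > 1 and Σzᵢ/Kᵢ = 2.0228 > 1, so g(0) = 0.1918 > 0 and g(1) = -1.0228 < 0.
Newton iteration, ψ⁰ = 0.47:
  ψ = 0.4700: g = -0.22935, g' = -0.8711 → ψ = 0.2067
  ψ = 0.2067: g = -0.00830, g' = -0.8615 → ψ = 0.1971
Converged at ψ = 0.1971.
Then V = ψ·F = 0.1971·57 = 11.2 mol/h and L = F − V = 45.8 mol/h.

L = 45.8 mol/h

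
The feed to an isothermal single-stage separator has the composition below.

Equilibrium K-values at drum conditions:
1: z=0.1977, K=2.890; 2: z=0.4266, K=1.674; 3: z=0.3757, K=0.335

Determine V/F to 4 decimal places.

V/F = 0.5486

Rachford–Rice: g(V/F) = Σ zᵢ(Kᵢ−1)/(1+V/F(Kᵢ−1)) = 0.
g(0) = ΣzᵢKᵢ − 1 = 0.4113 and g(1) = 1 − Σzᵢ/Kᵢ = -0.4447, so a root lies in (0, 1).
Newton iteration, V/F⁰ = 0.5:
  V/F = 0.5000: g = 0.03287, g' = -0.6680 → V/F = 0.5492
  V/F = 0.5492: g = -0.00040, g' = -0.6856 → V/F = 0.5486
Converged at V/F = 0.5486.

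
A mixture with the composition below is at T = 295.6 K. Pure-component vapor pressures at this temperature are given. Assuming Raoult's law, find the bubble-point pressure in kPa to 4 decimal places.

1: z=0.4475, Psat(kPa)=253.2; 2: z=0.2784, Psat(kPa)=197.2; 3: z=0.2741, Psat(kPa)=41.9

Pbub = 179.6923 kPa

At the bubble point ψ → 0, so ΣzᵢKᵢ = 1 with Kᵢ = Pᵢˢᵃᵗ/P ⇒ P = ΣzᵢPᵢˢᵃᵗ.
P = 0.4475·253.2 + 0.2784·197.2 + 0.2741·41.9 = 179.6923 kPa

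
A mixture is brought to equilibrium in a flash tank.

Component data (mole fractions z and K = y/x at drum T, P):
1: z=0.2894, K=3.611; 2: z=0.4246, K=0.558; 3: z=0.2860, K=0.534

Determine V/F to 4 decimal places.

Rachford–Rice: g(V/F) = Σ zᵢ(Kᵢ−1)/(1+V/F(Kᵢ−1)) = 0.
Check two-phase: ΣzᵢKᵢ = 1.4347 > 1 and Σzᵢ/Kᵢ = 1.3767 > 1, so g(0) = 0.4347 > 0 and g(1) = -0.3767 < 0.
Newton–Raphson from V/F = 0.5:
  V/F = 0.5000: g = -0.08693, g' = -0.6134 → V/F = 0.3583
  V/F = 0.3583: g = 0.00743, g' = -0.7333 → V/F = 0.3684
  V/F = 0.3684: g = 0.00006, g' = -0.7214 → V/F = 0.3685
Converged at V/F = 0.3685.

V/F = 0.3685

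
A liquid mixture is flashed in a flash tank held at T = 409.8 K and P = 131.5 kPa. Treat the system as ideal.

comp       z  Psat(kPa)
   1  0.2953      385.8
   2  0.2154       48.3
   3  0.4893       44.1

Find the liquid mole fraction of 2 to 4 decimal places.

x_2 = 0.2279

Raoult's law: Kᵢ = Pᵢˢᵃᵗ/P = Pᵢˢᵃᵗ/131.5.
  K_1 = 385.8/131.5 = 2.933840, K_2 = 48.3/131.5 = 0.367300, K_3 = 44.1/131.5 = 0.335361
Material balance + equilibrium reduce to Σ zᵢ(Kᵢ−1)/(1+V/F(Kᵢ−1)) = 0.
Check two-phase: ΣzᵢKᵢ = 1.1096 > 1 and Σzᵢ/Kᵢ = 2.1461 > 1, so g(0) = 0.1096 > 0 and g(1) = -1.1461 < 0.
Newton–Raphson from V/F = 0.47:
  V/F = 0.4700: g = -0.36775, g' = -0.9349 → V/F = 0.0766
  V/F = 0.0766: g = 0.01148, g' = -1.1729 → V/F = 0.0864
  V/F = 0.0864: g = 0.00011, g' = -1.1505 → V/F = 0.0865
Converged at V/F = 0.0865.
Compositions from xᵢ = zᵢ/(1+V/F(Kᵢ−1)), yᵢ = Kᵢxᵢ:
  1: x = 0.2530, y = 0.7422
  2: x = 0.2279, y = 0.0837
  3: x = 0.5191, y = 0.1741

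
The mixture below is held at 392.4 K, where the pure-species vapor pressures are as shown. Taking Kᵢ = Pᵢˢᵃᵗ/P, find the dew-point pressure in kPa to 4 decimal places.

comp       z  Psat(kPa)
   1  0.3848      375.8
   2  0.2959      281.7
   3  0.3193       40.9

Pdew = 101.2023 kPa

At the dew point ψ → 1, so Σzᵢ/Kᵢ = 1 with Kᵢ = Pᵢˢᵃᵗ/P ⇒ 1/P = Σzᵢ/Pᵢˢᵃᵗ.
1/P = 0.3848/375.8 + 0.2959/281.7 + 0.3193/40.9 = 0.0098812 ⇒ P = 101.2023 kPa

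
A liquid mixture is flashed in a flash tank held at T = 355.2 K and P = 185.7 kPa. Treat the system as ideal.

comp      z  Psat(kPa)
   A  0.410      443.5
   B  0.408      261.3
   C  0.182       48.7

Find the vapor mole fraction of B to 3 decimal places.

y_B = 0.423

Raoult's law: Kᵢ = Pᵢˢᵃᵗ/P = Pᵢˢᵃᵗ/185.7.
  K_A = 443.5/185.7 = 2.38826, K_B = 261.3/185.7 = 1.40711, K_C = 48.7/185.7 = 0.26225
Rachford–Rice: g(ψ) = Σ zᵢ(Kᵢ−1)/(1+ψ(Kᵢ−1)) = 0.
g(0) = ΣzᵢKᵢ − 1 = 0.601 and g(1) = 1 − Σzᵢ/Kᵢ = -0.156, so a root lies in (0, 1).
Iterate (Newton) starting at ψ = 0.61:
  ψ = 0.610: g = 0.1971, g' = -0.603 → ψ = 0.937
  ψ = 0.937: g = -0.0674, g' = -1.225 → ψ = 0.882
  ψ = 0.882: g = -0.0063, g' = -1.008 → ψ = 0.876
Converged at ψ = 0.876.
Compositions from xᵢ = zᵢ/(1+ψ(Kᵢ−1)), yᵢ = Kᵢxᵢ:
  A: x = 0.185, y = 0.442
  B: x = 0.301, y = 0.423
  C: x = 0.514, y = 0.135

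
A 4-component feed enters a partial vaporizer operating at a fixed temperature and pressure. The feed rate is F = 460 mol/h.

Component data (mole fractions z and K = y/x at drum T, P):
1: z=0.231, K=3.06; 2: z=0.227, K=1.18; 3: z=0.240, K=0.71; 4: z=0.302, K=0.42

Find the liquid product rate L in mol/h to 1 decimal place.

Rachford–Rice: g(ψ) = Σ zᵢ(Kᵢ−1)/(1+ψ(Kᵢ−1)) = 0.
Feasibility: ΣzᵢKᵢ = 1.272, Σzᵢ/Kᵢ = 1.325 — both > 1, two phases present.
Iterate (Newton) starting at ψ = 0.63:
  ψ = 0.630: g = -0.1174, g' = -0.474 → ψ = 0.382
  ψ = 0.382: g = 0.0010, g' = -0.506 → ψ = 0.384
Converged at ψ = 0.384.
Then V = ψ·F = 0.3845·460 = 176.9 mol/h and L = F − V = 283.1 mol/h.

L = 283.1 mol/h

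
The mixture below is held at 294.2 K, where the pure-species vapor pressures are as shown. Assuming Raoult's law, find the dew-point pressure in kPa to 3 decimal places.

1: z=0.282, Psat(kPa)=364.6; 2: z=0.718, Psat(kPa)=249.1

Pdew = 273.536 kPa

At the dew point ψ → 1, so Σzᵢ/Kᵢ = 1 with Kᵢ = Pᵢˢᵃᵗ/P ⇒ 1/P = Σzᵢ/Pᵢˢᵃᵗ.
1/P = 0.282/364.6 + 0.718/249.1 = 0.003656 ⇒ P = 273.536 kPa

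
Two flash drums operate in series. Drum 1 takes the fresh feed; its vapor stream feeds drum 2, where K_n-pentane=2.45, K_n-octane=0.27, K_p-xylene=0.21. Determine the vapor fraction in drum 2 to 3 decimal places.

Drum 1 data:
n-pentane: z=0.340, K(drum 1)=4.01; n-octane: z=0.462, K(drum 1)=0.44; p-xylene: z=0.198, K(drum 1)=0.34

V/F (drum 2) = 0.646

Drum 1:
Material balance + equilibrium reduce to Σ zᵢ(Kᵢ−1)/(1+ψ₁(Kᵢ−1)) = 0.
Feasibility: ΣzᵢKᵢ = 1.634, Σzᵢ/Kᵢ = 1.717 — both > 1, two phases present.
Iterate (Newton) starting at ψ₁ = 0.4:
  ψ₁ = 0.400: g = -0.0466, g' = -1.034 → ψ₁ = 0.355
  ψ₁ = 0.355: g = 0.0013, g' = -1.093 → ψ₁ = 0.356
Converged at ψ₁ = 0.356.
Drum-1 compositions:
  n-pentane: x = 0.164, y = 0.658
  n-octane: x = 0.577, y = 0.254
  p-xylene: x = 0.259, y = 0.088
Drum-2 feed = drum-1 vapor: z₂ = (0.6581, 0.2539, 0.0880).
Drum 2:
Material balance + equilibrium reduce to Σ zᵢ(Kᵢ−1)/(1+ψ₂(Kᵢ−1)) = 0.
Feasibility: ΣzᵢKᵢ = 1.699, Σzᵢ/Kᵢ = 1.628 — both > 1, two phases present.
Iterate (Newton) starting at ψ₂ = 0.5:
  ψ₂ = 0.500: g = 0.1464, g' = -0.951 → ψ₂ = 0.654
  ψ₂ = 0.654: g = -0.0087, g' = -1.095 → ψ₂ = 0.646
Converged at ψ₂ = 0.646.
  n-pentane: x = 0.340, y = 0.833
  n-octane: x = 0.480, y = 0.130
  p-xylene: x = 0.180, y = 0.038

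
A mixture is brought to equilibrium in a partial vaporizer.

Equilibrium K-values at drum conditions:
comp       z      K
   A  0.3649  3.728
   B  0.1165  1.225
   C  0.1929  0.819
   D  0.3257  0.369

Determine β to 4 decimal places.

Material balance + equilibrium reduce to Σ zᵢ(Kᵢ−1)/(1+β(Kᵢ−1)) = 0.
Feasibility: ΣzᵢKᵢ = 1.7812, Σzᵢ/Kᵢ = 1.3112 — both > 1, two phases present.
Newton iteration, β⁰ = 0.5:
  β = 0.5000: g = 0.10602, g' = -0.7751 → β = 0.6368
  β = 0.6368: g = 0.00359, g' = -0.7375 → β = 0.6416
Converged at β = 0.6416.

β = 0.6416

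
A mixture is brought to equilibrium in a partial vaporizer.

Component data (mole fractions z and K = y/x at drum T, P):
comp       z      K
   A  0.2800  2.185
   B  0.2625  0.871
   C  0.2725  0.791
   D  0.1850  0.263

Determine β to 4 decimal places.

β = 0.2345

Rachford–Rice: g(β) = Σ zᵢ(Kᵢ−1)/(1+β(Kᵢ−1)) = 0.
Feasibility: ΣzᵢKᵢ = 1.1046, Σzᵢ/Kᵢ = 1.4774 — both > 1, two phases present.
Newton iteration, β⁰ = 0.54:
  β = 0.5400: g = -0.12475, g' = -0.4436 → β = 0.2588
  β = 0.2588: g = -0.00980, g' = -0.4017 → β = 0.2344
  β = 0.2344: g = 0.00004, g' = -0.4055 → β = 0.2345
Converged at β = 0.2345.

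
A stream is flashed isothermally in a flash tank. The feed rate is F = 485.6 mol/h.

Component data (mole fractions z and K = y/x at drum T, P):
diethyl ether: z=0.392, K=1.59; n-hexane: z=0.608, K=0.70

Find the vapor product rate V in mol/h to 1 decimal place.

V = 134.1 mol/h

Binary case is linear: z₁(K₁−1)(1+ψ(K₂−1)) + z₂(K₂−1)(1+ψ(K₁−1)) = 0
⇒ ψ = [z₁(K₁−1)+z₂(K₂−1)] / [−(K₁−1)(K₂−1)] = 0.0489/0.1770 = 0.276
Then V = ψ·F = 0.2762·485.6 = 134.1 mol/h and L = F − V = 351.5 mol/h.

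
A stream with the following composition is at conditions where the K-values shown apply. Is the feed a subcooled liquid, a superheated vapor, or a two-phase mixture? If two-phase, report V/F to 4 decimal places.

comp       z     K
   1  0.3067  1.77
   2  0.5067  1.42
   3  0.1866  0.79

ΣzᵢKᵢ = 1.4098; Σzᵢ/Kᵢ = 0.7663.
Since Σzᵢ/Kᵢ < 1 the mixture is above its dew point — single vapor phase.

superheated vapor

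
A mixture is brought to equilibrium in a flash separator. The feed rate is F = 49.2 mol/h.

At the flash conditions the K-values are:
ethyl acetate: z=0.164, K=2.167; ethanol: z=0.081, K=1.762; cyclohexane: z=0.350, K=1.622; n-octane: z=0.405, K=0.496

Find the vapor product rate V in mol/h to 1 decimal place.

V = 32.2 mol/h

Rachford–Rice: g(ψ) = Σ zᵢ(Kᵢ−1)/(1+ψ(Kᵢ−1)) = 0.
g(0) = ΣzᵢKᵢ − 1 = 0.267 and g(1) = 1 − Σzᵢ/Kᵢ = -0.154, so a root lies in (0, 1).
Newton iteration, ψ⁰ = 0.4:
  ψ = 0.400: g = 0.0964, g' = -0.380 → ψ = 0.654
Converged at ψ = 0.654.
Then V = ψ·F = 0.6540·49.2 = 32.2 mol/h and L = F − V = 17.0 mol/h.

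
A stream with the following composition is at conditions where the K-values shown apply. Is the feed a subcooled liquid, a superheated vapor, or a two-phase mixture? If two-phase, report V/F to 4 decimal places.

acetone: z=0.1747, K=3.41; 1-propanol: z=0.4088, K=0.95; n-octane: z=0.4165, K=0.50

ΣzᵢKᵢ = 1.1923; Σzᵢ/Kᵢ = 1.3145.
Both exceed 1, so a two-phase solution exists.
Material balance + equilibrium reduce to Σ zᵢ(Kᵢ−1)/(1+ψ(Kᵢ−1)) = 0.
Iterate (Newton) starting at ψ = 0.33:
  ψ = 0.3300: g = -0.03567, g' = -0.4652 → ψ = 0.2533
  ψ = 0.2533: g = 0.00227, g' = -0.5288 → ψ = 0.2576
Converged at ψ = 0.2576.

two-phase, V/F = 0.2576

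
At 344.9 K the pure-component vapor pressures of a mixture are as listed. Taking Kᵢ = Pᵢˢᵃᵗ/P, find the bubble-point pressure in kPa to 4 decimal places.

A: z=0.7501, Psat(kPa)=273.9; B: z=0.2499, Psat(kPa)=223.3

At the bubble point ψ → 0, so ΣzᵢKᵢ = 1 with Kᵢ = Pᵢˢᵃᵗ/P ⇒ P = ΣzᵢPᵢˢᵃᵗ.
P = 0.7501·273.9 + 0.2499·223.3 = 261.2551 kPa

Pbub = 261.2551 kPa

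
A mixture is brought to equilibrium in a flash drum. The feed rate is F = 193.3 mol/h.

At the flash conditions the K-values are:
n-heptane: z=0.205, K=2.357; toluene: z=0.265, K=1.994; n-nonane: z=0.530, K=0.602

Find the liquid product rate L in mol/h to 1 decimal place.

L = 54.9 mol/h

Material balance + equilibrium reduce to Σ zᵢ(Kᵢ−1)/(1+β(Kᵢ−1)) = 0.
g(0) = ΣzᵢKᵢ − 1 = 0.331 and g(1) = 1 − Σzᵢ/Kᵢ = -0.100, so a root lies in (0, 1).
Newton iteration, β⁰ = 0.5:
  β = 0.500: g = 0.0783, g' = -0.382 → β = 0.705
  β = 0.705: g = 0.0037, g' = -0.351 → β = 0.716
Converged at β = 0.716.
Then V = β·F = 0.7159·193.3 = 138.4 mol/h and L = F − V = 54.9 mol/h.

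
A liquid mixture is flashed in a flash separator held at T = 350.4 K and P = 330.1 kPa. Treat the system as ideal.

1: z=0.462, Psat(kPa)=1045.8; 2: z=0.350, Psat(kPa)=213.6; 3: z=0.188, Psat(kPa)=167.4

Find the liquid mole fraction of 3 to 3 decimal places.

x_3 = 0.333

Raoult's law: Kᵢ = Pᵢˢᵃᵗ/P = Pᵢˢᵃᵗ/330.1.
  K_1 = 1045.8/330.1 = 3.16813, K_2 = 213.6/330.1 = 0.64708, K_3 = 167.4/330.1 = 0.50712
Let ψ = V/F and solve Σ zᵢ(Kᵢ−1)/(1+ψ(Kᵢ−1)) = 0.
Check two-phase: ΣzᵢKᵢ = 1.785 > 1 and Σzᵢ/Kᵢ = 1.057 > 1, so g(0) = 0.785 > 0 and g(1) = -0.057 < 0.
Newton iteration, ψ⁰ = 0.5:
  ψ = 0.500: g = 0.2077, g' = -0.645 → ψ = 0.822
  ψ = 0.822: g = 0.0302, g' = -0.496 → ψ = 0.883
Converged at ψ = 0.883.
Compositions from xᵢ = zᵢ/(1+ψ(Kᵢ−1)), yᵢ = Kᵢxᵢ:
  1: x = 0.158, y = 0.502
  2: x = 0.509, y = 0.329
  3: x = 0.333, y = 0.169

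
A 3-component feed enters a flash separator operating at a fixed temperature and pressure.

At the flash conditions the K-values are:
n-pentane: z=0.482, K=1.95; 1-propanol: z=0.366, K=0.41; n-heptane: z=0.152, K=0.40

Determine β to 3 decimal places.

Newton–Raphson from β = 0.5:
  β = 0.500: g = -0.1261, g' = -0.568 → β = 0.278
  β = 0.278: g = -0.0055, g' = -0.533 → β = 0.268
Converged at β = 0.268.

β = 0.268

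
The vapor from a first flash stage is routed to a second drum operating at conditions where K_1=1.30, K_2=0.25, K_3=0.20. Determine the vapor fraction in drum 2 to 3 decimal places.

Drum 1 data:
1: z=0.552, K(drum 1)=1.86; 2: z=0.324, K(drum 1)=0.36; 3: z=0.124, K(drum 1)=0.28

V/F (drum 2) = 0.427

Drum 1:
Newton iteration, ψ₁⁰ = 0.47:
  ψ₁ = 0.470: g = -0.0934, g' = -0.625 → ψ₁ = 0.321
  ψ₁ = 0.321: g = -0.0048, g' = -0.570 → ψ₁ = 0.312
Converged at ψ₁ = 0.312.
Drum-1 compositions:
  1: x = 0.435, y = 0.809
  2: x = 0.405, y = 0.146
  3: x = 0.160, y = 0.045
Drum-2 feed = drum-1 vapor: z₂ = (0.8095, 0.1458, 0.0448).
Drum 2:
Material balance + equilibrium reduce to Σ zᵢ(Kᵢ−1)/(1+ψ₂(Kᵢ−1)) = 0.
g(0) = ΣzᵢKᵢ − 1 = 0.098 and g(1) = 1 − Σzᵢ/Kᵢ = -0.430, so a root lies in (0, 1).
Iterate (Newton) starting at ψ₂ = 0.5:
  ψ₂ = 0.500: g = -0.0234, g' = -0.345 → ψ₂ = 0.432
  ψ₂ = 0.432: g = -0.0015, g' = -0.303 → ψ₂ = 0.427
Converged at ψ₂ = 0.427.
  1: x = 0.718, y = 0.933
  2: x = 0.214, y = 0.054
  3: x = 0.068, y = 0.014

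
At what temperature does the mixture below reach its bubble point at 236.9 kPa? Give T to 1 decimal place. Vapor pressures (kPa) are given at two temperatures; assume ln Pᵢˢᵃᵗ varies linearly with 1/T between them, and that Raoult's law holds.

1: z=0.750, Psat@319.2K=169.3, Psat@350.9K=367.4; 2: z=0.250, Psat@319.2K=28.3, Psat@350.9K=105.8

Bubble-point temperature: ΣzᵢPᵢˢᵃᵗ(T) = P. Interpolate ln Pᵢˢᵃᵗ = aᵢ + bᵢ/T.
  T = 319.2 K: ΣzᵢPᵢˢᵃᵗ = 134.05 kPa
  T = 350.9 K: ΣzᵢPᵢˢᵃᵗ = 302.00 kPa
  T = 335.0 K: ΣzᵢPᵢˢᵃᵗ = 204.36 kPa
  T = 342.9 K: ΣzᵢPᵢˢᵃᵗ = 249.10 kPa
  T = 338.9 K: ΣzᵢPᵢˢᵃᵗ = 225.57 kPa
  T = 340.9 K: ΣzᵢPᵢˢᵃᵗ = 237.10 kPa
Interpolating between 338.9 K and 340.9 K gives T ≈ 340.9 K.

T = 340.9 K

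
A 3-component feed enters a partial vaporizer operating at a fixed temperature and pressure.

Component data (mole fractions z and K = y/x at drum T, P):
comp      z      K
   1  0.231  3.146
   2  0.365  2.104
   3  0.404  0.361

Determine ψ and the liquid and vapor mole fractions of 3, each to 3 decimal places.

Material balance + equilibrium reduce to Σ zᵢ(Kᵢ−1)/(1+ψ(Kᵢ−1)) = 0.
Feasibility: ΣzᵢKᵢ = 1.641, Σzᵢ/Kᵢ = 1.366 — both > 1, two phases present.
Newton iteration, ψ⁰ = 0.5:
  ψ = 0.500: g = 0.1194, g' = -0.788 → ψ = 0.651
  ψ = 0.651: g = -0.0011, g' = -0.820 → ψ = 0.650
Converged at ψ = 0.650.
Compositions from xᵢ = zᵢ/(1+ψ(Kᵢ−1)), yᵢ = Kᵢxᵢ:
  1: x = 0.096, y = 0.303
  2: x = 0.212, y = 0.447
  3: x = 0.691, y = 0.249

ψ = 0.650, x_3 = 0.691, y_3 = 0.249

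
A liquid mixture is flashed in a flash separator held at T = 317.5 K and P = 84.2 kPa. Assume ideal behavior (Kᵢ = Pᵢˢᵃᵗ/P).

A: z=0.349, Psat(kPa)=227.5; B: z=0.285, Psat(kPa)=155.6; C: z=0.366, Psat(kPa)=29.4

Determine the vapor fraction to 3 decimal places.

Raoult's law: Kᵢ = Pᵢˢᵃᵗ/P = Pᵢˢᵃᵗ/84.2.
  K_A = 227.5/84.2 = 2.70190, K_B = 155.6/84.2 = 1.84798, K_C = 29.4/84.2 = 0.34917
Rachford–Rice: g(ψ) = Σ zᵢ(Kᵢ−1)/(1+ψ(Kᵢ−1)) = 0.
Check two-phase: ΣzᵢKᵢ = 1.597 > 1 and Σzᵢ/Kᵢ = 1.332 > 1, so g(0) = 0.597 > 0 and g(1) = -0.332 < 0.
Iterate (Newton) starting at ψ = 0.31:
  ψ = 0.310: g = 0.2818, g' = -0.805 → ψ = 0.660
  ψ = 0.660: g = 0.0171, g' = -0.785 → ψ = 0.682
Converged at ψ = 0.682.

ψ = 0.682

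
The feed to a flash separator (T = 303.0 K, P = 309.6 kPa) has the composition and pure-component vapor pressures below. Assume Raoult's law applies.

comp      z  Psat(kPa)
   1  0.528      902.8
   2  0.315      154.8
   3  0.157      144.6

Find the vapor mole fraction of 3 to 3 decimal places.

y_3 = 0.126

Raoult's law: Kᵢ = Pᵢˢᵃᵗ/P = Pᵢˢᵃᵗ/309.6.
  K_1 = 902.8/309.6 = 2.91602, K_2 = 154.8/309.6 = 0.50000, K_3 = 144.6/309.6 = 0.46705
Rachford–Rice: g(β) = Σ zᵢ(Kᵢ−1)/(1+β(Kᵢ−1)) = 0.
Feasibility: ΣzᵢKᵢ = 1.770, Σzᵢ/Kᵢ = 1.147 — both > 1, two phases present.
Newton iteration, β⁰ = 0.5:
  β = 0.500: g = 0.1926, g' = -0.728 → β = 0.764
  β = 0.764: g = 0.0143, g' = -0.652 → β = 0.786
Converged at β = 0.786.
Compositions from xᵢ = zᵢ/(1+β(Kᵢ−1)), yᵢ = Kᵢxᵢ:
  1: x = 0.211, y = 0.614
  2: x = 0.519, y = 0.260
  3: x = 0.270, y = 0.126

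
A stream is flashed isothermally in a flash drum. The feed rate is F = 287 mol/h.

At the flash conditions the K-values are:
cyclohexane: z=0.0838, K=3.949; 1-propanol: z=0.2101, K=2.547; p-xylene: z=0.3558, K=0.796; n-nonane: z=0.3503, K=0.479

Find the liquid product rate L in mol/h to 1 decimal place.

L = 169.6 mol/h

Let ψ = V/F and solve Σ zᵢ(Kᵢ−1)/(1+ψ(Kᵢ−1)) = 0.
g(0) = ΣzᵢKᵢ − 1 = 0.3171 and g(1) = 1 − Σzᵢ/Kᵢ = -0.2820, so a root lies in (0, 1).
Iterate (Newton) starting at ψ = 0.62:
  ψ = 0.6200: g = -0.09941, g' = -0.4490 → ψ = 0.3986
  ψ = 0.3986: g = 0.00530, g' = -0.5154 → ψ = 0.4089
Converged at ψ = 0.4089.
Then V = ψ·F = 0.4089·287 = 117.4 mol/h and L = F − V = 169.6 mol/h.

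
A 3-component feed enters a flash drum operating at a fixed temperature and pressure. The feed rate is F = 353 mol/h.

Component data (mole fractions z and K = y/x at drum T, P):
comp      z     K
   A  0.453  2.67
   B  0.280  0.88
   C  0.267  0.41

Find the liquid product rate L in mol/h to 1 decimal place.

Rachford–Rice: g(β) = Σ zᵢ(Kᵢ−1)/(1+β(Kᵢ−1)) = 0.
g(0) = ΣzᵢKᵢ − 1 = 0.565 and g(1) = 1 − Σzᵢ/Kᵢ = -0.139, so a root lies in (0, 1).
Newton–Raphson from β = 0.5:
  β = 0.500: g = 0.1531, g' = -0.567 → β = 0.770
  β = 0.770: g = 0.0052, g' = -0.559 → β = 0.779
Converged at β = 0.779.
Then V = β·F = 0.7794·353 = 275.1 mol/h and L = F − V = 77.9 mol/h.

L = 77.9 mol/h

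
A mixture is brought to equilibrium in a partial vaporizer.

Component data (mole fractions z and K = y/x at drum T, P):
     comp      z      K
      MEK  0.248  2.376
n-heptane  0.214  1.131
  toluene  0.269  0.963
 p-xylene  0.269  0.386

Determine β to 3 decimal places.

Rachford–Rice: g(β) = Σ zᵢ(Kᵢ−1)/(1+β(Kᵢ−1)) = 0.
Feasibility: ΣzᵢKᵢ = 1.194, Σzᵢ/Kᵢ = 1.270 — both > 1, two phases present.
Newton–Raphson from β = 0.47:
  β = 0.470: g = -0.0087, g' = -0.377 → β = 0.447
Converged at β = 0.447.

β = 0.447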